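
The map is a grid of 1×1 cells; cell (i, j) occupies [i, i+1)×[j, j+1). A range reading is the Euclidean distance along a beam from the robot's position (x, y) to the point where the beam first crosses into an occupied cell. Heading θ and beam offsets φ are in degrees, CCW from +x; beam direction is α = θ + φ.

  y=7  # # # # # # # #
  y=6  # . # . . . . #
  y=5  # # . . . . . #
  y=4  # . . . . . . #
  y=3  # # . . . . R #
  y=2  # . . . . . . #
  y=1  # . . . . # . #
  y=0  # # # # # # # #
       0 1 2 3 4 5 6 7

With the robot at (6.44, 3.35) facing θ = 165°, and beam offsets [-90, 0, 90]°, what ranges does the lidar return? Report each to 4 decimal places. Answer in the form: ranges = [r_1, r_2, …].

ranges = [2.1637, 5.6319, 1.7000]

beam 1: φ=-90°, α=75°
  cosα=0.2588 sinα=0.9659 | (6,3) | tMaxX 2.1637 tMaxY 0.6729 | tΔX 3.8637 tΔY 1.0353
    t=0.6729 [y] (6,4)
    t=1.7082 [y] (6,5)
    t=2.1637 [x] (7,5) — stop
  → r_1 = 2.1637
beam 2: φ=0°, α=165°
  cosα=-0.9659 sinα=0.2588 | (6,3) | tMaxX 0.4555 tMaxY 2.5114 | tΔX 1.0353 tΔY 3.8637
    t=0.4555 [x] (5,3)
    t=1.4908 [x] (4,3)
    t=2.5114 [y] (4,4)
    t=2.5261 [x] (3,4)
    t=3.5614 [x] (2,4)
    t=4.5966 [x] (1,4)
    t=5.6319 [x] (0,4) — stop
  → r_2 = 5.6319
beam 3: φ=90°, α=255°
  cosα=-0.2588 sinα=-0.9659 | (6,3) | tMaxX 1.7000 tMaxY 0.3623 | tΔX 3.8637 tΔY 1.0353
    t=0.3623 [y] (6,2)
    t=1.3976 [y] (6,1)
    t=1.7000 [x] (5,1) — stop
  → r_3 = 1.7000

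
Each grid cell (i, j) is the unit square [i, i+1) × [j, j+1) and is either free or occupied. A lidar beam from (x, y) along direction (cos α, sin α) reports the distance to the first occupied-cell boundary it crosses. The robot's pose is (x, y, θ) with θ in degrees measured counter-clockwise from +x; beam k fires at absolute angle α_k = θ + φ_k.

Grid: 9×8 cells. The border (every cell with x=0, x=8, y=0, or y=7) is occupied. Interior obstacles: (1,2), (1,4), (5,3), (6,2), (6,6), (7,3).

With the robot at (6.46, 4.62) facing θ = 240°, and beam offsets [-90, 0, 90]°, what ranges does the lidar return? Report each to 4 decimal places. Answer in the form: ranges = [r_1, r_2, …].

ranges = [4.7600, 0.9200, 1.2400]

beam 1: φ=-90°, α=150°
  direction (-0.8660, 0.5000); cell (6,4); t to first gridline: x 0.5312, y 0.7600 (then +1.1547 / +2.0000)
    (5,4) via x @ 0.5312
    (5,5) via y @ 0.7600
    (4,5) via x @ 1.6859
    (4,6) via y @ 2.7600
    (3,6) via x @ 2.8406
    (2,6) via x @ 3.9953
    (2,7) via y @ 4.7600  # hit
  → r_1 = 4.7600
beam 2: φ=0°, α=240°
  direction (-0.5000, -0.8660); cell (6,4); t to first gridline: x 0.9200, y 0.7159 (then +2.0000 / +1.1547)
    (6,3) via y @ 0.7159
    (5,3) via x @ 0.9200  # hit
  → r_2 = 0.9200
beam 3: φ=90°, α=330°
  direction (0.8660, -0.5000); cell (6,4); t to first gridline: x 0.6235, y 1.2400 (then +1.1547 / +2.0000)
    (7,4) via x @ 0.6235
    (7,3) via y @ 1.2400  # hit
  → r_3 = 1.2400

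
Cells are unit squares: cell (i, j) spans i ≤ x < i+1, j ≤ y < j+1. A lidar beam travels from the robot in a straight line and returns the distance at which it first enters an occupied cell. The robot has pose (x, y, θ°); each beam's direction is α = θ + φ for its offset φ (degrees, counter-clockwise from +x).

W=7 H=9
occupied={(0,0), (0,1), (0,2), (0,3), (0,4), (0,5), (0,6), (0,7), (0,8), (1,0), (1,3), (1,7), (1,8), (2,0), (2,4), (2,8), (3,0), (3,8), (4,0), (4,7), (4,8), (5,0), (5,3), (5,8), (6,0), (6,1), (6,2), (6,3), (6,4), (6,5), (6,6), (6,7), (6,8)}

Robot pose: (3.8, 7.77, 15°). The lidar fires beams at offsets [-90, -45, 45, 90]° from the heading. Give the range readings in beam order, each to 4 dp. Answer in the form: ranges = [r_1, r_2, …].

beam 1: φ=-90°, α=285°
  dir = (cos 285°, sin 285°) = (0.2588, -0.9659); from cell (3,7)
  next x-line at t=0.7727, next y-line at t=0.7972; Δt_x=3.8637, Δt_y=1.0353
    x: enter (4,7) at t=0.7727 ← occupied
  → r_1 = 0.7727
beam 2: φ=-45°, α=330°
  dir = (cos 330°, sin 330°) = (0.8660, -0.5000); from cell (3,7)
  next x-line at t=0.2309, next y-line at t=1.5400; Δt_x=1.1547, Δt_y=2.0000
    x: enter (4,7) at t=0.2309 ← occupied
  → r_2 = 0.2309
beam 3: φ=45°, α=60°
  dir = (cos 60°, sin 60°) = (0.5000, 0.8660); from cell (3,7)
  next x-line at t=0.4000, next y-line at t=0.2656; Δt_x=2.0000, Δt_y=1.1547
    y: enter (3,8) at t=0.2656 ← occupied
  → r_3 = 0.2656
beam 4: φ=90°, α=105°
  dir = (cos 105°, sin 105°) = (-0.2588, 0.9659); from cell (3,7)
  next x-line at t=3.0910, next y-line at t=0.2381; Δt_x=3.8637, Δt_y=1.0353
    y: enter (3,8) at t=0.2381 ← occupied
  → r_4 = 0.2381

ranges = [0.7727, 0.2309, 0.2656, 0.2381]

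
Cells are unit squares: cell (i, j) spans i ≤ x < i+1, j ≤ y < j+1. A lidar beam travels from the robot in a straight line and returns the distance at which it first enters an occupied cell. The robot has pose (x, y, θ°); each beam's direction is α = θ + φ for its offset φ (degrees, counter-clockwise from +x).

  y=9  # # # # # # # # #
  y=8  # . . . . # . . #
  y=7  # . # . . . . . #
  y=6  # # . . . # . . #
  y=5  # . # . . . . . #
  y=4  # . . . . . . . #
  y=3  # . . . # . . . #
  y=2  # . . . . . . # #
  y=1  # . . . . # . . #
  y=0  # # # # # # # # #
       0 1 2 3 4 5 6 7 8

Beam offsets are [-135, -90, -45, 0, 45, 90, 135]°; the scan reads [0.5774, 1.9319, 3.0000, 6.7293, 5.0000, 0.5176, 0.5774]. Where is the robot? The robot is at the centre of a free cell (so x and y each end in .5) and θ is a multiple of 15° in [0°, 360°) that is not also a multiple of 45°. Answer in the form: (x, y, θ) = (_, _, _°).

(x, y, θ) = (7.5, 3.5, 165°)

Enumerate (i+0.5, j+0.5, θ) over the 48 free cells and 16 admissible headings. For each, cast all 7 beams and compare to the given ranges.
  (3.5, 4.5, 210°): beam 1 = 4.6587 ≠ 0.5774 ✗
  (6.5, 7.5, 300°): beam 1 = 5.6940 ≠ 0.5774 ✗
  (3.5, 8.5, 345°): beam 1 = 1.0000 ≠ 0.5774 ✗
  …
  (7.5, 3.5, 165°): r_1=0.5774, r_2=1.9319, r_3=3.0000, r_4=6.7293, r_5=5.0000, r_6=0.5176, r_7=0.5774 — all match ✓
Only this pose fits every beam.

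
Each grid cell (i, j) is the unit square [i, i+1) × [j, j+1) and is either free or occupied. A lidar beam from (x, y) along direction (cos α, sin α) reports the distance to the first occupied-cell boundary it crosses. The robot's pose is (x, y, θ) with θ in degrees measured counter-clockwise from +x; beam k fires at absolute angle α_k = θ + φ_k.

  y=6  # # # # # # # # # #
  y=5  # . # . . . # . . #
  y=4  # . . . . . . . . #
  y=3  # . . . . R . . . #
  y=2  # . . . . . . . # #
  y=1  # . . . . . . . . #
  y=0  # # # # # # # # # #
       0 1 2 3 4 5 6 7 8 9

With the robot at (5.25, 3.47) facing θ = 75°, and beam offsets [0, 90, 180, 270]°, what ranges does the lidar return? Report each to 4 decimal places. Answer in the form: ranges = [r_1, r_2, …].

ranges = [2.6192, 4.3999, 2.5571, 2.8470]

beam 1: φ=0°, α=75°
  direction (0.2588, 0.9659); cell (5,3); t to first gridline: x 2.8978, y 0.5487 (then +3.8637 / +1.0353)
    (5,4) via y @ 0.5487
    (5,5) via y @ 1.5840
    (5,6) via y @ 2.6192  # hit
  → r_1 = 2.6192
beam 2: φ=90°, α=165°
  direction (-0.9659, 0.2588); cell (5,3); t to first gridline: x 0.2588, y 2.0478 (then +1.0353 / +3.8637)
    (4,3) via x @ 0.2588
    (3,3) via x @ 1.2941
    (3,4) via y @ 2.0478
    (2,4) via x @ 2.3294
    (1,4) via x @ 3.3646
    (0,4) via x @ 4.3999  # hit
  → r_2 = 4.3999
beam 3: φ=180°, α=255°
  direction (-0.2588, -0.9659); cell (5,3); t to first gridline: x 0.9659, y 0.4866 (then +3.8637 / +1.0353)
    (5,2) via y @ 0.4866
    (4,2) via x @ 0.9659
    (4,1) via y @ 1.5219
    (4,0) via y @ 2.5571  # hit
  → r_3 = 2.5571
beam 4: φ=270°, α=345°
  direction (0.9659, -0.2588); cell (5,3); t to first gridline: x 0.7765, y 1.8159 (then +1.0353 / +3.8637)
    (6,3) via x @ 0.7765
    (7,3) via x @ 1.8117
    (7,2) via y @ 1.8159
    (8,2) via x @ 2.8470  # hit
  → r_4 = 2.8470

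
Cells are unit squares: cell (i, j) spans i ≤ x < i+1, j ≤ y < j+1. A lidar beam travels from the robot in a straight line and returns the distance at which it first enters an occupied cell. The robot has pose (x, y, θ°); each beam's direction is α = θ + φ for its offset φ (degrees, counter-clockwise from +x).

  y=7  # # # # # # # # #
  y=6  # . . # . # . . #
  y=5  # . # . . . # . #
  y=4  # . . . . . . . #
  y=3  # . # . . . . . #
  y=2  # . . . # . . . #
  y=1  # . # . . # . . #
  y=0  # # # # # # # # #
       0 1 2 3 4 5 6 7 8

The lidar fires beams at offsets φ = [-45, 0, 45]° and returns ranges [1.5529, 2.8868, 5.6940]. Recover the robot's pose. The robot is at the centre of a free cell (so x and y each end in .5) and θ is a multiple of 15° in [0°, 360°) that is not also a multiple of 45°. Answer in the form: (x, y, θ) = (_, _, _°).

(x, y, θ) = (6.5, 3.5, 120°)

Enumerate (i+0.5, j+0.5, θ) over the 34 free cells and 16 admissible headings. For each, cast all 3 beams and compare to the given ranges.
  (6.5, 3.5, 165°): beam 1 = 2.8868 ≠ 1.5529 ✗
  (1.5, 4.5, 105°): beam 1 = 1.0000 ≠ 1.5529 ✗
  (2.5, 6.5, 240°): beam 2 = 0.5774 ≠ 2.8868 ✗
  (2.5, 2.5, 210°): beam 2 = 1.7321 ≠ 2.8868 ✗
  (4.5, 6.5, 285°): beam 1 = 3.0000 ≠ 1.5529 ✗
  …
  (6.5, 3.5, 120°): r_1=1.5529, r_2=2.8868, r_3=5.6940 — all match ✓
Unique over the lattice → pose = (6.5, 3.5, 120°).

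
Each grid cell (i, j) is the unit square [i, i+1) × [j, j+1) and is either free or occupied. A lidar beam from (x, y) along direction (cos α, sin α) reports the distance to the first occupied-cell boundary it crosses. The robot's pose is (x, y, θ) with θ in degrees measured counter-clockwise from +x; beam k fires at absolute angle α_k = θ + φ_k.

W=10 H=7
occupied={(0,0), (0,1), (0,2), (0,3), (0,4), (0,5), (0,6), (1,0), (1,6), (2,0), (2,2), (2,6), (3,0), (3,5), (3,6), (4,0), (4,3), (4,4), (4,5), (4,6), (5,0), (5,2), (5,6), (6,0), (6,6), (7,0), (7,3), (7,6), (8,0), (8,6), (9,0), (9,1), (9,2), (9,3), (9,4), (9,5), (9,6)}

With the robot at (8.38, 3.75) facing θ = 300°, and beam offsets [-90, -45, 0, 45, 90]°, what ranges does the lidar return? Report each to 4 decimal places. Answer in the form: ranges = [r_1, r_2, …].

ranges = [0.4388, 2.8470, 1.2400, 0.6419, 0.7159]

beam 1: φ=-90°, α=210°
  cosα=-0.8660 sinα=-0.5000 | (8,3) | tMaxX 0.4388 tMaxY 1.5000 | tΔX 1.1547 tΔY 2.0000
    t=0.4388 [x] (7,3) — stop
  → r_1 = 0.4388
beam 2: φ=-45°, α=255°
  cosα=-0.2588 sinα=-0.9659 | (8,3) | tMaxX 1.4682 tMaxY 0.7765 | tΔX 3.8637 tΔY 1.0353
    t=0.7765 [y] (8,2)
    t=1.4682 [x] (7,2)
    t=1.8117 [y] (7,1)
    t=2.8470 [y] (7,0) — stop
  → r_2 = 2.8470
beam 3: φ=0°, α=300°
  cosα=0.5000 sinα=-0.8660 | (8,3) | tMaxX 1.2400 tMaxY 0.8660 | tΔX 2.0000 tΔY 1.1547
    t=0.8660 [y] (8,2)
    t=1.2400 [x] (9,2) — stop
  → r_3 = 1.2400
beam 4: φ=45°, α=345°
  cosα=0.9659 sinα=-0.2588 | (8,3) | tMaxX 0.6419 tMaxY 2.8978 | tΔX 1.0353 tΔY 3.8637
    t=0.6419 [x] (9,3) — stop
  → r_4 = 0.6419
beam 5: φ=90°, α=30°
  cosα=0.8660 sinα=0.5000 | (8,3) | tMaxX 0.7159 tMaxY 0.5000 | tΔX 1.1547 tΔY 2.0000
    t=0.5000 [y] (8,4)
    t=0.7159 [x] (9,4) — stop
  → r_5 = 0.7159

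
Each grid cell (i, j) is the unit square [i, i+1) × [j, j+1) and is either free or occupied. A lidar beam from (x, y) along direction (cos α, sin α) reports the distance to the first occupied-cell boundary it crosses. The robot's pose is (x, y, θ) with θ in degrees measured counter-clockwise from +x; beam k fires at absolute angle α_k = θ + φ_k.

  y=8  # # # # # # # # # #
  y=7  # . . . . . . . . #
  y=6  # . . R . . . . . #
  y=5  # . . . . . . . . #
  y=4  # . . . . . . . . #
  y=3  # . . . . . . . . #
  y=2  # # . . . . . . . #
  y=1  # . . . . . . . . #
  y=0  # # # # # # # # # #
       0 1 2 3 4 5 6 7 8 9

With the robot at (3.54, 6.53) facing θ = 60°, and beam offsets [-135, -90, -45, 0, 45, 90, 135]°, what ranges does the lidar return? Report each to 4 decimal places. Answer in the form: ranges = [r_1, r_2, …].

ranges = [5.7251, 6.3047, 5.6526, 1.6974, 1.5219, 2.9329, 2.6296]

beam 1: φ=-135°, α=285°
  direction (0.2588, -0.9659); cell (3,6); t to first gridline: x 1.7773, y 0.5487 (then +3.8637 / +1.0353)
    (3,5) via y @ 0.5487
    (3,4) via y @ 1.5840
    (4,4) via x @ 1.7773
    (4,3) via y @ 2.6192
    (4,2) via y @ 3.6545
    (4,1) via y @ 4.6898
    (5,1) via x @ 5.6410
    (5,0) via y @ 5.7251  # hit
  → r_1 = 5.7251
beam 2: φ=-90°, α=330°
  direction (0.8660, -0.5000); cell (3,6); t to first gridline: x 0.5312, y 1.0600 (then +1.1547 / +2.0000)
    (4,6) via x @ 0.5312
    (4,5) via y @ 1.0600
    (5,5) via x @ 1.6859
    (6,5) via x @ 2.8406
    (6,4) via y @ 3.0600
    (7,4) via x @ 3.9953
    (7,3) via y @ 5.0600
    (8,3) via x @ 5.1500
    (9,3) via x @ 6.3047  # hit
  → r_2 = 6.3047
beam 3: φ=-45°, α=15°
  direction (0.9659, 0.2588); cell (3,6); t to first gridline: x 0.4762, y 1.8159 (then +1.0353 / +3.8637)
    (4,6) via x @ 0.4762
    (5,6) via x @ 1.5115
    (5,7) via y @ 1.8159
    (6,7) via x @ 2.5468
    (7,7) via x @ 3.5821
    (8,7) via x @ 4.6173
    (9,7) via x @ 5.6526  # hit
  → r_3 = 5.6526
beam 4: φ=0°, α=60°
  direction (0.5000, 0.8660); cell (3,6); t to first gridline: x 0.9200, y 0.5427 (then +2.0000 / +1.1547)
    (3,7) via y @ 0.5427
    (4,7) via x @ 0.9200
    (4,8) via y @ 1.6974  # hit
  → r_4 = 1.6974
beam 5: φ=45°, α=105°
  direction (-0.2588, 0.9659); cell (3,6); t to first gridline: x 2.0864, y 0.4866 (then +3.8637 / +1.0353)
    (3,7) via y @ 0.4866
    (3,8) via y @ 1.5219  # hit
  → r_5 = 1.5219
beam 6: φ=90°, α=150°
  direction (-0.8660, 0.5000); cell (3,6); t to first gridline: x 0.6235, y 0.9400 (then +1.1547 / +2.0000)
    (2,6) via x @ 0.6235
    (2,7) via y @ 0.9400
    (1,7) via x @ 1.7782
    (0,7) via x @ 2.9329  # hit
  → r_6 = 2.9329
beam 7: φ=135°, α=195°
  direction (-0.9659, -0.2588); cell (3,6); t to first gridline: x 0.5590, y 2.0478 (then +1.0353 / +3.8637)
    (2,6) via x @ 0.5590
    (1,6) via x @ 1.5943
    (1,5) via y @ 2.0478
    (0,5) via x @ 2.6296  # hit
  → r_7 = 2.6296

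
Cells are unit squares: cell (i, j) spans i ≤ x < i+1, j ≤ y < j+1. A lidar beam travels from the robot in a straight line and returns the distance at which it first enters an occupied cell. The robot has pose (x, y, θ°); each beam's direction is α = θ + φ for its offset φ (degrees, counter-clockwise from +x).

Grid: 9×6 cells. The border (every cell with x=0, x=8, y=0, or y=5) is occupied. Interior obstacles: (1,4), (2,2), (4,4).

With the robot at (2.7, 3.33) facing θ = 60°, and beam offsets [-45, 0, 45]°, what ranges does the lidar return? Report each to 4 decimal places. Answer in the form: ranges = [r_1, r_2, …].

ranges = [5.4870, 1.9283, 1.7289]

beam 1: φ=-45°, α=15°
  dir = (cos 15°, sin 15°) = (0.9659, 0.2588); from cell (2,3)
  next x-line at t=0.3106, next y-line at t=2.5887; Δt_x=1.0353, Δt_y=3.8637
    x: enter (3,3) at t=0.3106
    x: enter (4,3) at t=1.3459
    x: enter (5,3) at t=2.3811
    y: enter (5,4) at t=2.5887
    x: enter (6,4) at t=3.4164
    x: enter (7,4) at t=4.4517
    x: enter (8,4) at t=5.4870 ← occupied
  → r_1 = 5.4870
beam 2: φ=0°, α=60°
  dir = (cos 60°, sin 60°) = (0.5000, 0.8660); from cell (2,3)
  next x-line at t=0.6000, next y-line at t=0.7736; Δt_x=2.0000, Δt_y=1.1547
    x: enter (3,3) at t=0.6000
    y: enter (3,4) at t=0.7736
    y: enter (3,5) at t=1.9283 ← occupied
  → r_2 = 1.9283
beam 3: φ=45°, α=105°
  dir = (cos 105°, sin 105°) = (-0.2588, 0.9659); from cell (2,3)
  next x-line at t=2.7046, next y-line at t=0.6936; Δt_x=3.8637, Δt_y=1.0353
    y: enter (2,4) at t=0.6936
    y: enter (2,5) at t=1.7289 ← occupied
  → r_3 = 1.7289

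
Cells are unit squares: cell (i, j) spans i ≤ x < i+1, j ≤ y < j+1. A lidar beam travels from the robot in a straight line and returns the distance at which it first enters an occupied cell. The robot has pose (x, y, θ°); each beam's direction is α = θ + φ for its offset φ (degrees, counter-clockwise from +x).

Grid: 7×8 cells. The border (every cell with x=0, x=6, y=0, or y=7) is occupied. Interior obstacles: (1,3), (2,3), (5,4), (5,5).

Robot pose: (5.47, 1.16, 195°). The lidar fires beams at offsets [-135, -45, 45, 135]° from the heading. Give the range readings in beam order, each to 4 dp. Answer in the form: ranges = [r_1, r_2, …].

beam 1: φ=-135°, α=60°
  direction (0.5000, 0.8660); cell (5,1); t to first gridline: x 1.0600, y 0.9699 (then +2.0000 / +1.1547)
    (5,2) via y @ 0.9699
    (6,2) via x @ 1.0600  # hit
  → r_1 = 1.0600
beam 2: φ=-45°, α=150°
  direction (-0.8660, 0.5000); cell (5,1); t to first gridline: x 0.5427, y 1.6800 (then +1.1547 / +2.0000)
    (4,1) via x @ 0.5427
    (4,2) via y @ 1.6800
    (3,2) via x @ 1.6974
    (2,2) via x @ 2.8521
    (2,3) via y @ 3.6800  # hit
  → r_2 = 3.6800
beam 3: φ=45°, α=240°
  direction (-0.5000, -0.8660); cell (5,1); t to first gridline: x 0.9400, y 0.1848 (then +2.0000 / +1.1547)
    (5,0) via y @ 0.1848  # hit
  → r_3 = 0.1848
beam 4: φ=135°, α=330°
  direction (0.8660, -0.5000); cell (5,1); t to first gridline: x 0.6120, y 0.3200 (then +1.1547 / +2.0000)
    (5,0) via y @ 0.3200  # hit
  → r_4 = 0.3200

ranges = [1.0600, 3.6800, 0.1848, 0.3200]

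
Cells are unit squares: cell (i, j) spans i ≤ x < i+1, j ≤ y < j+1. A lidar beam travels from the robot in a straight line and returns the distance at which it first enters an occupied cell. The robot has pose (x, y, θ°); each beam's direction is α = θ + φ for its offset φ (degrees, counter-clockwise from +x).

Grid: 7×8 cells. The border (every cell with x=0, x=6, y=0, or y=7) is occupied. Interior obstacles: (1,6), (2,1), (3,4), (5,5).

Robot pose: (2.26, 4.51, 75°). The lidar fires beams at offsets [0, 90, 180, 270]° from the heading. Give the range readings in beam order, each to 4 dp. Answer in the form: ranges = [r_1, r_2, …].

ranges = [2.5778, 1.3044, 3.6338, 0.7661]

beam 1: φ=0°, α=75°
  cosα=0.2588 sinα=0.9659 | (2,4) | tMaxX 2.8591 tMaxY 0.5073 | tΔX 3.8637 tΔY 1.0353
    t=0.5073 [y] (2,5)
    t=1.5426 [y] (2,6)
    t=2.5778 [y] (2,7) — stop
  → r_1 = 2.5778
beam 2: φ=90°, α=165°
  cosα=-0.9659 sinα=0.2588 | (2,4) | tMaxX 0.2692 tMaxY 1.8932 | tΔX 1.0353 tΔY 3.8637
    t=0.2692 [x] (1,4)
    t=1.3044 [x] (0,4) — stop
  → r_2 = 1.3044
beam 3: φ=180°, α=255°
  cosα=-0.2588 sinα=-0.9659 | (2,4) | tMaxX 1.0046 tMaxY 0.5280 | tΔX 3.8637 tΔY 1.0353
    t=0.5280 [y] (2,3)
    t=1.0046 [x] (1,3)
    t=1.5633 [y] (1,2)
    t=2.5985 [y] (1,1)
    t=3.6338 [y] (1,0) — stop
  → r_3 = 3.6338
beam 4: φ=270°, α=345°
  cosα=0.9659 sinα=-0.2588 | (2,4) | tMaxX 0.7661 tMaxY 1.9705 | tΔX 1.0353 tΔY 3.8637
    t=0.7661 [x] (3,4) — stop
  → r_4 = 0.7661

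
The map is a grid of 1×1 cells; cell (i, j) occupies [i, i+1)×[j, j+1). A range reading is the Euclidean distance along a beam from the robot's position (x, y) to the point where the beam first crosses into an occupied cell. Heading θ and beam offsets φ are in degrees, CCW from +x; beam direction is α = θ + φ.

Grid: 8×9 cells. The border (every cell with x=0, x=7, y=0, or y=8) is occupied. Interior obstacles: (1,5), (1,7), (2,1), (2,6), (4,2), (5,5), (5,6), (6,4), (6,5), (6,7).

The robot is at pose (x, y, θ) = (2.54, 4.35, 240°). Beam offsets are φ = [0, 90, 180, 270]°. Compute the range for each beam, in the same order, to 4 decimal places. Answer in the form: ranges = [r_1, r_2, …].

beam 1: φ=0°, α=240°
  cosα=-0.5000 sinα=-0.8660 | (2,4) | tMaxX 1.0800 tMaxY 0.4041 | tΔX 2.0000 tΔY 1.1547
    t=0.4041 [y] (2,3)
    t=1.0800 [x] (1,3)
    t=1.5588 [y] (1,2)
    t=2.7135 [y] (1,1)
    t=3.0800 [x] (0,1) — stop
  → r_1 = 3.0800
beam 2: φ=90°, α=330°
  cosα=0.8660 sinα=-0.5000 | (2,4) | tMaxX 0.5312 tMaxY 0.7000 | tΔX 1.1547 tΔY 2.0000
    t=0.5312 [x] (3,4)
    t=0.7000 [y] (3,3)
    t=1.6859 [x] (4,3)
    t=2.7000 [y] (4,2) — stop
  → r_2 = 2.7000
beam 3: φ=180°, α=60°
  cosα=0.5000 sinα=0.8660 | (2,4) | tMaxX 0.9200 tMaxY 0.7506 | tΔX 2.0000 tΔY 1.1547
    t=0.7506 [y] (2,5)
    t=0.9200 [x] (3,5)
    t=1.9053 [y] (3,6)
    t=2.9200 [x] (4,6)
    t=3.0600 [y] (4,7)
    t=4.2147 [y] (4,8) — stop
  → r_3 = 4.2147
beam 4: φ=270°, α=150°
  cosα=-0.8660 sinα=0.5000 | (2,4) | tMaxX 0.6235 tMaxY 1.3000 | tΔX 1.1547 tΔY 2.0000
    t=0.6235 [x] (1,4)
    t=1.3000 [y] (1,5) — stop
  → r_4 = 1.3000

ranges = [3.0800, 2.7000, 4.2147, 1.3000]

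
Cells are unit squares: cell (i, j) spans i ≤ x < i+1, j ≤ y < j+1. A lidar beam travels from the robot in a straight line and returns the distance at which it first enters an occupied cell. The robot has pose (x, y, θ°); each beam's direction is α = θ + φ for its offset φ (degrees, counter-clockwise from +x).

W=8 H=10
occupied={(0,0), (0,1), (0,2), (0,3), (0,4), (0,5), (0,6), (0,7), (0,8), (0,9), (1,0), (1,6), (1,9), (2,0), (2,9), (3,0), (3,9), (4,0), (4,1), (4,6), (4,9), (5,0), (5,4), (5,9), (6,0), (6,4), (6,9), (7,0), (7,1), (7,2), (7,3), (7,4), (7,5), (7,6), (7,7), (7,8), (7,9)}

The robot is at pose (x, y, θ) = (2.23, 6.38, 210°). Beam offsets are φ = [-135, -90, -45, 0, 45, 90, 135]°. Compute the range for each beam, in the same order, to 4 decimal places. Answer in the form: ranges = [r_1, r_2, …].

beam 1: φ=-135°, α=75°
  cosα=0.2588 sinα=0.9659 | (2,6) | tMaxX 2.9751 tMaxY 0.6419 | tΔX 3.8637 tΔY 1.0353
    t=0.6419 [y] (2,7)
    t=1.6771 [y] (2,8)
    t=2.7124 [y] (2,9) — stop
  → r_1 = 2.7124
beam 2: φ=-90°, α=120°
  cosα=-0.5000 sinα=0.8660 | (2,6) | tMaxX 0.4600 tMaxY 0.7159 | tΔX 2.0000 tΔY 1.1547
    t=0.4600 [x] (1,6) — stop
  → r_2 = 0.4600
beam 3: φ=-45°, α=165°
  cosα=-0.9659 sinα=0.2588 | (2,6) | tMaxX 0.2381 tMaxY 2.3955 | tΔX 1.0353 tΔY 3.8637
    t=0.2381 [x] (1,6) — stop
  → r_3 = 0.2381
beam 4: φ=0°, α=210°
  cosα=-0.8660 sinα=-0.5000 | (2,6) | tMaxX 0.2656 tMaxY 0.7600 | tΔX 1.1547 tΔY 2.0000
    t=0.2656 [x] (1,6) — stop
  → r_4 = 0.2656
beam 5: φ=45°, α=255°
  cosα=-0.2588 sinα=-0.9659 | (2,6) | tMaxX 0.8887 tMaxY 0.3934 | tΔX 3.8637 tΔY 1.0353
    t=0.3934 [y] (2,5)
    t=0.8887 [x] (1,5)
    t=1.4287 [y] (1,4)
    t=2.4640 [y] (1,3)
    t=3.4992 [y] (1,2)
    t=4.5345 [y] (1,1)
    t=4.7524 [x] (0,1) — stop
  → r_5 = 4.7524
beam 6: φ=90°, α=300°
  cosα=0.5000 sinα=-0.8660 | (2,6) | tMaxX 1.5400 tMaxY 0.4388 | tΔX 2.0000 tΔY 1.1547
    t=0.4388 [y] (2,5)
    t=1.5400 [x] (3,5)
    t=1.5935 [y] (3,4)
    t=2.7482 [y] (3,3)
    t=3.5400 [x] (4,3)
    t=3.9029 [y] (4,2)
    t=5.0576 [y] (4,1) — stop
  → r_6 = 5.0576
beam 7: φ=135°, α=345°
  cosα=0.9659 sinα=-0.2588 | (2,6) | tMaxX 0.7972 tMaxY 1.4682 | tΔX 1.0353 tΔY 3.8637
    t=0.7972 [x] (3,6)
    t=1.4682 [y] (3,5)
    t=1.8324 [x] (4,5)
    t=2.8677 [x] (5,5)
    t=3.9030 [x] (6,5)
    t=4.9383 [x] (7,5) — stop
  → r_7 = 4.9383

ranges = [2.7124, 0.4600, 0.2381, 0.2656, 4.7524, 5.0576, 4.9383]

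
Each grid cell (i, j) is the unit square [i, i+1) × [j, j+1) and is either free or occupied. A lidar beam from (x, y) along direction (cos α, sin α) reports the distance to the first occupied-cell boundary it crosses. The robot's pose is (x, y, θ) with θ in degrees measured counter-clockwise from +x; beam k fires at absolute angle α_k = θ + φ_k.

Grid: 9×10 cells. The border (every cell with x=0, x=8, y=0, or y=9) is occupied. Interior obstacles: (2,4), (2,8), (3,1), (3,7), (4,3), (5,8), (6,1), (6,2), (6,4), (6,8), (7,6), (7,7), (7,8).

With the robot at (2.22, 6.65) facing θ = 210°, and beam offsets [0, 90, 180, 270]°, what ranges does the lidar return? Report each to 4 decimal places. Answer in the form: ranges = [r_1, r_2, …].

ranges = [1.4087, 3.5600, 0.9007, 2.4400]

beam 1: φ=0°, α=210°
  cosα=-0.8660 sinα=-0.5000 | (2,6) | tMaxX 0.2540 tMaxY 1.3000 | tΔX 1.1547 tΔY 2.0000
    t=0.2540 [x] (1,6)
    t=1.3000 [y] (1,5)
    t=1.4087 [x] (0,5) — stop
  → r_1 = 1.4087
beam 2: φ=90°, α=300°
  cosα=0.5000 sinα=-0.8660 | (2,6) | tMaxX 1.5600 tMaxY 0.7506 | tΔX 2.0000 tΔY 1.1547
    t=0.7506 [y] (2,5)
    t=1.5600 [x] (3,5)
    t=1.9053 [y] (3,4)
    t=3.0600 [y] (3,3)
    t=3.5600 [x] (4,3) — stop
  → r_2 = 3.5600
beam 3: φ=180°, α=30°
  cosα=0.8660 sinα=0.5000 | (2,6) | tMaxX 0.9007 tMaxY 0.7000 | tΔX 1.1547 tΔY 2.0000
    t=0.7000 [y] (2,7)
    t=0.9007 [x] (3,7) — stop
  → r_3 = 0.9007
beam 4: φ=270°, α=120°
  cosα=-0.5000 sinα=0.8660 | (2,6) | tMaxX 0.4400 tMaxY 0.4041 | tΔX 2.0000 tΔY 1.1547
    t=0.4041 [y] (2,7)
    t=0.4400 [x] (1,7)
    t=1.5588 [y] (1,8)
    t=2.4400 [x] (0,8) — stop
  → r_4 = 2.4400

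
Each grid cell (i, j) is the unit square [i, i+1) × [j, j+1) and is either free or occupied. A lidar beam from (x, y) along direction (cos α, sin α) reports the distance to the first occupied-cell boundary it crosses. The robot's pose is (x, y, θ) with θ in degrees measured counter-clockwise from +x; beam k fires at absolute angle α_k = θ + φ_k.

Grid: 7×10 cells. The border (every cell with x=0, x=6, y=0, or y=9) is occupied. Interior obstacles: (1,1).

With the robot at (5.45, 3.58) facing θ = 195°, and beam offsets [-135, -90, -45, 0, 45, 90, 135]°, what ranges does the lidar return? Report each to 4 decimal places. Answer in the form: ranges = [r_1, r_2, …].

beam 1: φ=-135°, α=60°
  dir = (cos 60°, sin 60°) = (0.5000, 0.8660); from cell (5,3)
  next x-line at t=1.1000, next y-line at t=0.4850; Δt_x=2.0000, Δt_y=1.1547
    y: enter (5,4) at t=0.4850
    x: enter (6,4) at t=1.1000 ← occupied
  → r_1 = 1.1000
beam 2: φ=-90°, α=105°
  dir = (cos 105°, sin 105°) = (-0.2588, 0.9659); from cell (5,3)
  next x-line at t=1.7387, next y-line at t=0.4348; Δt_x=3.8637, Δt_y=1.0353
    y: enter (5,4) at t=0.4348
    y: enter (5,5) at t=1.4701
    x: enter (4,5) at t=1.7387
    y: enter (4,6) at t=2.5054
    y: enter (4,7) at t=3.5406
    y: enter (4,8) at t=4.5759
    x: enter (3,8) at t=5.6024
    y: enter (3,9) at t=5.6112 ← occupied
  → r_2 = 5.6112
beam 3: φ=-45°, α=150°
  dir = (cos 150°, sin 150°) = (-0.8660, 0.5000); from cell (5,3)
  next x-line at t=0.5196, next y-line at t=0.8400; Δt_x=1.1547, Δt_y=2.0000
    x: enter (4,3) at t=0.5196
    y: enter (4,4) at t=0.8400
    x: enter (3,4) at t=1.6743
    x: enter (2,4) at t=2.8290
    y: enter (2,5) at t=2.8400
    x: enter (1,5) at t=3.9837
    y: enter (1,6) at t=4.8400
    x: enter (0,6) at t=5.1384 ← occupied
  → r_3 = 5.1384
beam 4: φ=0°, α=195°
  dir = (cos 195°, sin 195°) = (-0.9659, -0.2588); from cell (5,3)
  next x-line at t=0.4659, next y-line at t=2.2409; Δt_x=1.0353, Δt_y=3.8637
    x: enter (4,3) at t=0.4659
    x: enter (3,3) at t=1.5012
    y: enter (3,2) at t=2.2409
    x: enter (2,2) at t=2.5364
    x: enter (1,2) at t=3.5717
    x: enter (0,2) at t=4.6070 ← occupied
  → r_4 = 4.6070
beam 5: φ=45°, α=240°
  dir = (cos 240°, sin 240°) = (-0.5000, -0.8660); from cell (5,3)
  next x-line at t=0.9000, next y-line at t=0.6697; Δt_x=2.0000, Δt_y=1.1547
    y: enter (5,2) at t=0.6697
    x: enter (4,2) at t=0.9000
    y: enter (4,1) at t=1.8244
    x: enter (3,1) at t=2.9000
    y: enter (3,0) at t=2.9791 ← occupied
  → r_5 = 2.9791
beam 6: φ=90°, α=285°
  dir = (cos 285°, sin 285°) = (0.2588, -0.9659); from cell (5,3)
  next x-line at t=2.1250, next y-line at t=0.6005; Δt_x=3.8637, Δt_y=1.0353
    y: enter (5,2) at t=0.6005
    y: enter (5,1) at t=1.6357
    x: enter (6,1) at t=2.1250 ← occupied
  → r_6 = 2.1250
beam 7: φ=135°, α=330°
  dir = (cos 330°, sin 330°) = (0.8660, -0.5000); from cell (5,3)
  next x-line at t=0.6351, next y-line at t=1.1600; Δt_x=1.1547, Δt_y=2.0000
    x: enter (6,3) at t=0.6351 ← occupied
  → r_7 = 0.6351

ranges = [1.1000, 5.6112, 5.1384, 4.6070, 2.9791, 2.1250, 0.6351]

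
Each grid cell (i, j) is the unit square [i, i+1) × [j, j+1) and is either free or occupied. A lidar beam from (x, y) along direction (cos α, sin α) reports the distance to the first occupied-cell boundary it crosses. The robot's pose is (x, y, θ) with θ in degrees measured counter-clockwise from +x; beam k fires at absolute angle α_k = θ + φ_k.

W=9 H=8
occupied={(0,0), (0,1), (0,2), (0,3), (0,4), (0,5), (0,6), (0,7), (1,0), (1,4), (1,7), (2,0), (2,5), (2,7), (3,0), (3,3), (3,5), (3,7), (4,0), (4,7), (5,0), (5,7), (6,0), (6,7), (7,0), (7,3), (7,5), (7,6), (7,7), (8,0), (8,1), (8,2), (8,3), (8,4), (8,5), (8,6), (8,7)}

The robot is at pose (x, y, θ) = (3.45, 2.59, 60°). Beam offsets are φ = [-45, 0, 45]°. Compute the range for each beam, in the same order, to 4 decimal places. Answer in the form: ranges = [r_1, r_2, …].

beam 1: φ=-45°, α=15°
  cosα=0.9659 sinα=0.2588 | (3,2) | tMaxX 0.5694 tMaxY 1.5841 | tΔX 1.0353 tΔY 3.8637
    t=0.5694 [x] (4,2)
    t=1.5841 [y] (4,3)
    t=1.6047 [x] (5,3)
    t=2.6400 [x] (6,3)
    t=3.6752 [x] (7,3) — stop
  → r_1 = 3.6752
beam 2: φ=0°, α=60°
  cosα=0.5000 sinα=0.8660 | (3,2) | tMaxX 1.1000 tMaxY 0.4734 | tΔX 2.0000 tΔY 1.1547
    t=0.4734 [y] (3,3) — stop
  → r_2 = 0.4734
beam 3: φ=45°, α=105°
  cosα=-0.2588 sinα=0.9659 | (3,2) | tMaxX 1.7387 tMaxY 0.4245 | tΔX 3.8637 tΔY 1.0353
    t=0.4245 [y] (3,3) — stop
  → r_3 = 0.4245

ranges = [3.6752, 0.4734, 0.4245]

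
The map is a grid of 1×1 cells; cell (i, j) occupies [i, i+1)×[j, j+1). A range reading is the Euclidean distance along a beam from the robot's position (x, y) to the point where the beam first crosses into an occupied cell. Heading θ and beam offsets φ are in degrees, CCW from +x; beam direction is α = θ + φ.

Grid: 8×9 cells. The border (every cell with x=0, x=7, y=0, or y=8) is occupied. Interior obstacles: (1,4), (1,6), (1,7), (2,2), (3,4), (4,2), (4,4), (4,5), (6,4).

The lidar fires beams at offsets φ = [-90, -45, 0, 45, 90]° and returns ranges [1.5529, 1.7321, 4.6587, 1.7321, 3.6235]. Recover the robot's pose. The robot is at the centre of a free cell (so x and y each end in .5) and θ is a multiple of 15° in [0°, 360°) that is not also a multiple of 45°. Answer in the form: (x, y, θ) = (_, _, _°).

(x, y, θ) = (3.5, 7.5, 255°)

The pose lattice has 33·16 = 528 candidates. Test each by forward raycasting.
  (5.5, 7.5, 165°): beam 1 = 0.5176 ≠ 1.5529 ✗
  (6.5, 3.5, 255°): beam 1 = 1.9319 ≠ 1.5529 ✗
  (4.5, 6.5, 30°): beam 1 = 0.5774 ≠ 1.5529 ✗
  …
  (3.5, 7.5, 255°): r_1=1.5529, r_2=1.7321, r_3=4.6587, r_4=1.7321, r_5=3.6235 — all match ✓
No second candidate reproduces the full scan.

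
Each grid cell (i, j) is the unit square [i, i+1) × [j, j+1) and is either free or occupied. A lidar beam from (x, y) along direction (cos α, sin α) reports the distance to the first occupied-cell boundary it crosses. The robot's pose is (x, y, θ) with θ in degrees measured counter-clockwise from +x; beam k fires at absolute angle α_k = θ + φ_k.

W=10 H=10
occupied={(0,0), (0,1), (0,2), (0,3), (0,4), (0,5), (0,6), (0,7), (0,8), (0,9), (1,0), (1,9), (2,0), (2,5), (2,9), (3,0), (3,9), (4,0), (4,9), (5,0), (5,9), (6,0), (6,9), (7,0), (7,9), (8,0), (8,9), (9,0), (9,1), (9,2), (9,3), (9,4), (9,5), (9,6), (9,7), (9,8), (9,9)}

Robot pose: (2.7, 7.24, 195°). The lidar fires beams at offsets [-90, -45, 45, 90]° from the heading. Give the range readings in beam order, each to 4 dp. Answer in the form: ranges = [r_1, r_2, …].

ranges = [1.8221, 1.9630, 3.4000, 6.4601]

beam 1: φ=-90°, α=105°
  dir = (cos 105°, sin 105°) = (-0.2588, 0.9659); from cell (2,7)
  next x-line at t=2.7046, next y-line at t=0.7868; Δt_x=3.8637, Δt_y=1.0353
    y: enter (2,8) at t=0.7868
    y: enter (2,9) at t=1.8221 ← occupied
  → r_1 = 1.8221
beam 2: φ=-45°, α=150°
  dir = (cos 150°, sin 150°) = (-0.8660, 0.5000); from cell (2,7)
  next x-line at t=0.8083, next y-line at t=1.5200; Δt_x=1.1547, Δt_y=2.0000
    x: enter (1,7) at t=0.8083
    y: enter (1,8) at t=1.5200
    x: enter (0,8) at t=1.9630 ← occupied
  → r_2 = 1.9630
beam 3: φ=45°, α=240°
  dir = (cos 240°, sin 240°) = (-0.5000, -0.8660); from cell (2,7)
  next x-line at t=1.4000, next y-line at t=0.2771; Δt_x=2.0000, Δt_y=1.1547
    y: enter (2,6) at t=0.2771
    x: enter (1,6) at t=1.4000
    y: enter (1,5) at t=1.4318
    y: enter (1,4) at t=2.5865
    x: enter (0,4) at t=3.4000 ← occupied
  → r_3 = 3.4000
beam 4: φ=90°, α=285°
  dir = (cos 285°, sin 285°) = (0.2588, -0.9659); from cell (2,7)
  next x-line at t=1.1591, next y-line at t=0.2485; Δt_x=3.8637, Δt_y=1.0353
    y: enter (2,6) at t=0.2485
    x: enter (3,6) at t=1.1591
    y: enter (3,5) at t=1.2837
    y: enter (3,4) at t=2.3190
    y: enter (3,3) at t=3.3543
    y: enter (3,2) at t=4.3896
    x: enter (4,2) at t=5.0228
    y: enter (4,1) at t=5.4248
    y: enter (4,0) at t=6.4601 ← occupied
  → r_4 = 6.4601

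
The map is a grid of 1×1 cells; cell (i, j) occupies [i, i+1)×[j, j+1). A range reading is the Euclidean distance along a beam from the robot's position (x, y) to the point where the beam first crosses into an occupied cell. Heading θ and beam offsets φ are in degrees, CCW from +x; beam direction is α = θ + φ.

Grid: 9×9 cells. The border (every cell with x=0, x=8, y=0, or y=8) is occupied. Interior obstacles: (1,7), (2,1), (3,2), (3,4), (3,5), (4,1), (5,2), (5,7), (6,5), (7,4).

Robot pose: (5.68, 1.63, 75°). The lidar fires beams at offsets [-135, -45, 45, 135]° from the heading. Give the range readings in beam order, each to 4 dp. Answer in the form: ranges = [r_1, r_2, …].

ranges = [0.7275, 2.6789, 0.4272, 0.7852]

beam 1: φ=-135°, α=300°
  d=(0.5000,-0.8660)  start (5,1)  tX=0.6400 tY=0.7275  stride 1/|dx|=2.0000 1/|dy|=1.1547
    cross x-line → (6,1), t=0.6400
    cross y-line → (6,0), t=0.7275 (wall)
  → r_1 = 0.7275
beam 2: φ=-45°, α=30°
  d=(0.8660,0.5000)  start (5,1)  tX=0.3695 tY=0.7400  stride 1/|dx|=1.1547 1/|dy|=2.0000
    cross x-line → (6,1), t=0.3695
    cross y-line → (6,2), t=0.7400
    cross x-line → (7,2), t=1.5242
    cross x-line → (8,2), t=2.6789 (wall)
  → r_2 = 2.6789
beam 3: φ=45°, α=120°
  d=(-0.5000,0.8660)  start (5,1)  tX=1.3600 tY=0.4272  stride 1/|dx|=2.0000 1/|dy|=1.1547
    cross y-line → (5,2), t=0.4272 (wall)
  → r_3 = 0.4272
beam 4: φ=135°, α=210°
  d=(-0.8660,-0.5000)  start (5,1)  tX=0.7852 tY=1.2600  stride 1/|dx|=1.1547 1/|dy|=2.0000
    cross x-line → (4,1), t=0.7852 (wall)
  → r_4 = 0.7852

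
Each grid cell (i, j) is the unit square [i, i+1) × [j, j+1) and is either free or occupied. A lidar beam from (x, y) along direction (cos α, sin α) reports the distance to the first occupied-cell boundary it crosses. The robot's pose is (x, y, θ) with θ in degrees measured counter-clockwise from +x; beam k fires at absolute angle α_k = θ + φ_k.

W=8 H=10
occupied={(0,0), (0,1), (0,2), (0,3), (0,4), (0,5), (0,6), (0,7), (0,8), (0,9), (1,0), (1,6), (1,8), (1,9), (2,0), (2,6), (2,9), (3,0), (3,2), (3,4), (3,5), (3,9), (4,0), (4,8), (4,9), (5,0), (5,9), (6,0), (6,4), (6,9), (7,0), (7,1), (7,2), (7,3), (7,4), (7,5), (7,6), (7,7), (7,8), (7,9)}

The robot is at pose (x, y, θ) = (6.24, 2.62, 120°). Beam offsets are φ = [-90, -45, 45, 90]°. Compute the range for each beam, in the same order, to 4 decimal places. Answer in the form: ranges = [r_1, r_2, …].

ranges = [0.8776, 1.4287, 5.4248, 3.2400]

beam 1: φ=-90°, α=30°
  cosα=0.8660 sinα=0.5000 | (6,2) | tMaxX 0.8776 tMaxY 0.7600 | tΔX 1.1547 tΔY 2.0000
    t=0.7600 [y] (6,3)
    t=0.8776 [x] (7,3) — stop
  → r_1 = 0.8776
beam 2: φ=-45°, α=75°
  cosα=0.2588 sinα=0.9659 | (6,2) | tMaxX 2.9364 tMaxY 0.3934 | tΔX 3.8637 tΔY 1.0353
    t=0.3934 [y] (6,3)
    t=1.4287 [y] (6,4) — stop
  → r_2 = 1.4287
beam 3: φ=45°, α=165°
  cosα=-0.9659 sinα=0.2588 | (6,2) | tMaxX 0.2485 tMaxY 1.4682 | tΔX 1.0353 tΔY 3.8637
    t=0.2485 [x] (5,2)
    t=1.2837 [x] (4,2)
    t=1.4682 [y] (4,3)
    t=2.3190 [x] (3,3)
    t=3.3543 [x] (2,3)
    t=4.3896 [x] (1,3)
    t=5.3319 [y] (1,4)
    t=5.4248 [x] (0,4) — stop
  → r_3 = 5.4248
beam 4: φ=90°, α=210°
  cosα=-0.8660 sinα=-0.5000 | (6,2) | tMaxX 0.2771 tMaxY 1.2400 | tΔX 1.1547 tΔY 2.0000
    t=0.2771 [x] (5,2)
    t=1.2400 [y] (5,1)
    t=1.4318 [x] (4,1)
    t=2.5865 [x] (3,1)
    t=3.2400 [y] (3,0) — stop
  → r_4 = 3.2400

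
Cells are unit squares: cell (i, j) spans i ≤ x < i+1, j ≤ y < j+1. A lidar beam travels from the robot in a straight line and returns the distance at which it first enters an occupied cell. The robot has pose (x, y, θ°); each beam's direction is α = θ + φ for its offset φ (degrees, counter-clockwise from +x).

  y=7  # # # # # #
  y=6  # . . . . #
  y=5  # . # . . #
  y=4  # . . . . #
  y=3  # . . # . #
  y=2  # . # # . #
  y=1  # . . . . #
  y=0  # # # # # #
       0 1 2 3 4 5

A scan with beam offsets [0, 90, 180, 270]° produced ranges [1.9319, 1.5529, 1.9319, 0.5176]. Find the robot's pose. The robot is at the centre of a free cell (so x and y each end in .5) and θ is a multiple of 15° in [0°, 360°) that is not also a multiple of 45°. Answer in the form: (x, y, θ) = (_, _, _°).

Candidates: 20 free-cell centres × 16 headings = 320 poses. Raycast each; keep the one whose scan matches to 4 dp.
  (3.5, 4.5, 165°): beam 1 = 2.5882 ≠ 1.9319 ✗
  (3.5, 6.5, 30°): beam 1 = 1.0000 ≠ 1.9319 ✗
  (4.5, 4.5, 150°): beam 1 = 1.7321 ≠ 1.9319 ✗
  (2.5, 4.5, 195°): beam 1 = 1.5529 ≠ 1.9319 ✗
  …
  (1.5, 3.5, 255°): r_1=1.9319, r_2=1.5529, r_3=1.9319, r_4=0.5176 — all match ✓
Only this pose fits every beam.

(x, y, θ) = (1.5, 3.5, 255°)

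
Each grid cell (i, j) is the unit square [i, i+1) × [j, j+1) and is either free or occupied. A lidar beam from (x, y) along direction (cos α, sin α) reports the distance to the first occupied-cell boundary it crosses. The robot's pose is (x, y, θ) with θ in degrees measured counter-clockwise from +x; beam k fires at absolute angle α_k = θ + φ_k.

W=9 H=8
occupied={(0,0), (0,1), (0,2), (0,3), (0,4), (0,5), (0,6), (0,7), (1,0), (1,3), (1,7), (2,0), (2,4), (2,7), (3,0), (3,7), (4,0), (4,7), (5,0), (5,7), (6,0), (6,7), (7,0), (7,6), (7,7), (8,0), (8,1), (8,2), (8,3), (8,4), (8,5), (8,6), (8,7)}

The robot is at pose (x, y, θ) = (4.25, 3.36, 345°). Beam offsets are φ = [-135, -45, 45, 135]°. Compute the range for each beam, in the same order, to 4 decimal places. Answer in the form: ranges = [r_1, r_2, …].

beam 1: φ=-135°, α=210°
  dir = (cos 210°, sin 210°) = (-0.8660, -0.5000); from cell (4,3)
  next x-line at t=0.2887, next y-line at t=0.7200; Δt_x=1.1547, Δt_y=2.0000
    x: enter (3,3) at t=0.2887
    y: enter (3,2) at t=0.7200
    x: enter (2,2) at t=1.4434
    x: enter (1,2) at t=2.5981
    y: enter (1,1) at t=2.7200
    x: enter (0,1) at t=3.7528 ← occupied
  → r_1 = 3.7528
beam 2: φ=-45°, α=300°
  dir = (cos 300°, sin 300°) = (0.5000, -0.8660); from cell (4,3)
  next x-line at t=1.5000, next y-line at t=0.4157; Δt_x=2.0000, Δt_y=1.1547
    y: enter (4,2) at t=0.4157
    x: enter (5,2) at t=1.5000
    y: enter (5,1) at t=1.5704
    y: enter (5,0) at t=2.7251 ← occupied
  → r_2 = 2.7251
beam 3: φ=45°, α=30°
  dir = (cos 30°, sin 30°) = (0.8660, 0.5000); from cell (4,3)
  next x-line at t=0.8660, next y-line at t=1.2800; Δt_x=1.1547, Δt_y=2.0000
    x: enter (5,3) at t=0.8660
    y: enter (5,4) at t=1.2800
    x: enter (6,4) at t=2.0207
    x: enter (7,4) at t=3.1754
    y: enter (7,5) at t=3.2800
    x: enter (8,5) at t=4.3301 ← occupied
  → r_3 = 4.3301
beam 4: φ=135°, α=120°
  dir = (cos 120°, sin 120°) = (-0.5000, 0.8660); from cell (4,3)
  next x-line at t=0.5000, next y-line at t=0.7390; Δt_x=2.0000, Δt_y=1.1547
    x: enter (3,3) at t=0.5000
    y: enter (3,4) at t=0.7390
    y: enter (3,5) at t=1.8937
    x: enter (2,5) at t=2.5000
    y: enter (2,6) at t=3.0484
    y: enter (2,7) at t=4.2031 ← occupied
  → r_4 = 4.2031

ranges = [3.7528, 2.7251, 4.3301, 4.2031]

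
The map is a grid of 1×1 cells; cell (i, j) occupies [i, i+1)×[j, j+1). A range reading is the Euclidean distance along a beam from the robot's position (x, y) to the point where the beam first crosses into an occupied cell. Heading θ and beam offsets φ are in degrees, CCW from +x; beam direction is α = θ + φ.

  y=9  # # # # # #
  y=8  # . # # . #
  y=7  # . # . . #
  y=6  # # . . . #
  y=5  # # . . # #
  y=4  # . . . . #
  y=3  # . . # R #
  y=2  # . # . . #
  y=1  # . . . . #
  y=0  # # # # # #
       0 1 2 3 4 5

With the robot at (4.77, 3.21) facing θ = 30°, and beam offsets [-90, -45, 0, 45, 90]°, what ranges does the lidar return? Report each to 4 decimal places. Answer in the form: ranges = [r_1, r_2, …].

ranges = [0.4600, 0.2381, 0.2656, 0.8887, 4.3763]

beam 1: φ=-90°, α=300°
  cosα=0.5000 sinα=-0.8660 | (4,3) | tMaxX 0.4600 tMaxY 0.2425 | tΔX 2.0000 tΔY 1.1547
    t=0.2425 [y] (4,2)
    t=0.4600 [x] (5,2) — stop
  → r_1 = 0.4600
beam 2: φ=-45°, α=345°
  cosα=0.9659 sinα=-0.2588 | (4,3) | tMaxX 0.2381 tMaxY 0.8114 | tΔX 1.0353 tΔY 3.8637
    t=0.2381 [x] (5,3) — stop
  → r_2 = 0.2381
beam 3: φ=0°, α=30°
  cosα=0.8660 sinα=0.5000 | (4,3) | tMaxX 0.2656 tMaxY 1.5800 | tΔX 1.1547 tΔY 2.0000
    t=0.2656 [x] (5,3) — stop
  → r_3 = 0.2656
beam 4: φ=45°, α=75°
  cosα=0.2588 sinα=0.9659 | (4,3) | tMaxX 0.8887 tMaxY 0.8179 | tΔX 3.8637 tΔY 1.0353
    t=0.8179 [y] (4,4)
    t=0.8887 [x] (5,4) — stop
  → r_4 = 0.8887
beam 5: φ=90°, α=120°
  cosα=-0.5000 sinα=0.8660 | (4,3) | tMaxX 1.5400 tMaxY 0.9122 | tΔX 2.0000 tΔY 1.1547
    t=0.9122 [y] (4,4)
    t=1.5400 [x] (3,4)
    t=2.0669 [y] (3,5)
    t=3.2216 [y] (3,6)
    t=3.5400 [x] (2,6)
    t=4.3763 [y] (2,7) — stop
  → r_5 = 4.3763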